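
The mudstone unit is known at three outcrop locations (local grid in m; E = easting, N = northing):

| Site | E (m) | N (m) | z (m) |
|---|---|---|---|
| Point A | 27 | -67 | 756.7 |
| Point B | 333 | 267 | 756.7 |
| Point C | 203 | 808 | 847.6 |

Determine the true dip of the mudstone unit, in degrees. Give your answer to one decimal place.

Two edge vectors: Point A→Point B = (306, 334, 0), Point A→Point C = (176, 875, 90.9).
Normal n = (Point A→Point B) × (Point A→Point C) = (30360.6, -27815.4, 208966).
So ∂z/∂E = −n_x/n_z = −0.14529 and ∂z/∂N = −n_y/n_z = 0.13311.
Gradient magnitude |∇z| = √(a² + b²) = √(0.02111 + 0.01772) = 0.19705.
True dip = arctan(0.19705) = 11.1°, dipping toward SE (azimuth ≈ 132°).

11.1°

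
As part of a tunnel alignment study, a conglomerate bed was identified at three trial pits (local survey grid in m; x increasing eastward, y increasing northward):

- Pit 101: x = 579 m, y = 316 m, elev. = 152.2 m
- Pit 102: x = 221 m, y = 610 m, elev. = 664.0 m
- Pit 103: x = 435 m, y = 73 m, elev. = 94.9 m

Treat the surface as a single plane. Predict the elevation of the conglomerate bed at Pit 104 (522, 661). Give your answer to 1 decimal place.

Two edge vectors: Pit 101→Pit 102 = (-358, 294, 511.8), Pit 101→Pit 103 = (-144, -243, -57.3).
Normal n = (Pit 101→Pit 102) × (Pit 101→Pit 103) = (107521.2, -94212.6, 129330).
So ∂z/∂x = −n_x/n_z = −0.83137 and ∂z/∂y = −n_y/n_z = 0.72847.
Intercept c from Pit 101: 152.2 + 481.36 − 230.20 = 403.37.
At (522, 661): z = −434.0 + 481.5 + 403.37 = 450.9 m.

450.9 m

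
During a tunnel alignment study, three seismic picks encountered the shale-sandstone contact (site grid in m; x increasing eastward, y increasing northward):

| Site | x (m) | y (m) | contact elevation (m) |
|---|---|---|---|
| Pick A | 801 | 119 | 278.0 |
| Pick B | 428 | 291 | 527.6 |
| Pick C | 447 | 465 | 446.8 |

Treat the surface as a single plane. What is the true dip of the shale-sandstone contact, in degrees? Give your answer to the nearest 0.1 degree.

42.6°

Two edge vectors: Pick A→Pick B = (-373, 172, 249.6), Pick A→Pick C = (-354, 346, 168.8).
Normal n = (Pick A→Pick B) × (Pick A→Pick C) = (-57328, -25396, -68170).
So ∂z/∂x = −n_x/n_z = −0.84096 and ∂z/∂y = −n_y/n_z = −0.37254.
Gradient magnitude |∇z| = √(a² + b²) = √(0.70721 + 0.13879) = 0.91978.
True dip = arctan(0.91978) = 42.6°, dipping toward ENE (azimuth ≈ 066°).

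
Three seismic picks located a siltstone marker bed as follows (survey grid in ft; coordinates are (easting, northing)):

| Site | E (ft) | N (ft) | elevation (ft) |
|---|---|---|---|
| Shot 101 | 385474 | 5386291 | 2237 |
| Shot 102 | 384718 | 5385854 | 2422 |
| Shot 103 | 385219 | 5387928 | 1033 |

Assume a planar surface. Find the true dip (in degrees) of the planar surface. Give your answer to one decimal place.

Let the plane be z = a·E + b·N + c.
Shot 102−Shot 101: −756a − 437b = 185;  Shot 103−Shot 101: −255a + 1637b = −1204.
Solving gives a = 0.16553, b = −0.70971.
Gradient magnitude |∇z| = √(a² + b²) = √(0.02740 + 0.50368) = 0.72876.
True dip = arctan(0.72876) = 36.1°, dipping toward NNW (azimuth ≈ 347°).

36.1°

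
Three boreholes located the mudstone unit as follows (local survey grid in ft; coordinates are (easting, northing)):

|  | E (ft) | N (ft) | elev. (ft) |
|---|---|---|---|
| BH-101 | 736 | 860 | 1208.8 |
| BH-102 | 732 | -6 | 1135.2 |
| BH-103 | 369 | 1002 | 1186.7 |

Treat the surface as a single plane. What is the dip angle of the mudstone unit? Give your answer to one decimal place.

Let the plane be z = a·E + b·N + c.
BH-102−BH-101: −4a − 866b = −73.6;  BH-103−BH-101: −367a + 142b = −22.1.
Solving gives a = 0.09294, b = 0.08456.
Gradient magnitude |∇z| = √(a² + b²) = √(0.00864 + 0.00715) = 0.12565.
True dip = arctan(0.12565) = 7.2°, dipping toward SW (azimuth ≈ 228°).

7.2°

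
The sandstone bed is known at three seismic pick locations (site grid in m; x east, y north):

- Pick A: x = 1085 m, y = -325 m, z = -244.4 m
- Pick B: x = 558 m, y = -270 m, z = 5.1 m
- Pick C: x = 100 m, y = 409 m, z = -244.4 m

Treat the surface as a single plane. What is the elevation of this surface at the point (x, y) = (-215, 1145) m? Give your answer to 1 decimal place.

-614.7 m

Let the plane be z = a·x + b·y + c.
Pick B−Pick A: −527a + 55b = 249.5;  Pick C−Pick A: −985a + 734b = 0.
Solving gives a = −0.550539, b = −0.738803.
Then c = -244.4 − a·1085 − b·-325 = 112.82.
At (-215, 1145): z = 118.4 − 845.9 + 112.82 = -614.7 m.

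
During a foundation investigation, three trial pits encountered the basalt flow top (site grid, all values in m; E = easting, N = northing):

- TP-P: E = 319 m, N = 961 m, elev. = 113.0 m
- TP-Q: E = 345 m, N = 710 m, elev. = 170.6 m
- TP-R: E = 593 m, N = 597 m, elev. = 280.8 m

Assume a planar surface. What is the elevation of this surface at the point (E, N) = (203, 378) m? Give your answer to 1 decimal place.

Two edge vectors: TP-P→TP-Q = (26, -251, 57.6), TP-P→TP-R = (274, -364, 167.8).
Normal n = (TP-P→TP-Q) × (TP-P→TP-R) = (-21151.4, 11419.6, 59310).
So ∂z/∂E = −n_x/n_z = 0.35662 and ∂z/∂N = −n_y/n_z = −0.19254.
Intercept c from TP-P: 113 − 113.76 + 185.03 = 184.27.
At (203, 378): z = 72.4 − 72.8 + 184.27 = 183.9 m.

183.9 m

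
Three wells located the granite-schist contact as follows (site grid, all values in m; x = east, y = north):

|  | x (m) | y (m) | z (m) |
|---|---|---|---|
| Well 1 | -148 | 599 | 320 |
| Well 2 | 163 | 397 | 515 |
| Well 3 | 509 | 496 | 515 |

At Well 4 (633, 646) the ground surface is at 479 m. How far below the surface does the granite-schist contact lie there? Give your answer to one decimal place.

Let the plane be z = a·x + b·y + c.
Well 2−Well 1: 311a − 202b = 195;  Well 3−Well 1: 657a − 103b = 195.
Solving gives a = 0.19174, b = −0.67014.
Then c = 320 − a·-148 − b·599 = 749.79.
At (633, 646): z_contact = 121.37 − 432.91 + 749.79 = 438.26 m.
Depth below ground = 479 − 438.26 = 40.7 m.

40.7 m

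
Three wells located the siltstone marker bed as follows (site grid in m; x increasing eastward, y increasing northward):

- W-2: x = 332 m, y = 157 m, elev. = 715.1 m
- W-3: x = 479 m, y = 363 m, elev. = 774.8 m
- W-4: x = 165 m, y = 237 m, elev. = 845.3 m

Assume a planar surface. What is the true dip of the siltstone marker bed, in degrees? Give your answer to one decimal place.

38.3°

Two edge vectors: W-2→W-3 = (147, 206, 59.7), W-2→W-4 = (-167, 80, 130.2).
Normal n = (W-2→W-3) × (W-2→W-4) = (22045.2, -29109.3, 46162).
So ∂z/∂x = −n_x/n_z = −0.47756 and ∂z/∂y = −n_y/n_z = 0.63059.
Gradient magnitude |∇z| = √(a² + b²) = √(0.22807 + 0.39764) = 0.79102.
True dip = arctan(0.79102) = 38.3°, dipping toward SE (azimuth ≈ 143°).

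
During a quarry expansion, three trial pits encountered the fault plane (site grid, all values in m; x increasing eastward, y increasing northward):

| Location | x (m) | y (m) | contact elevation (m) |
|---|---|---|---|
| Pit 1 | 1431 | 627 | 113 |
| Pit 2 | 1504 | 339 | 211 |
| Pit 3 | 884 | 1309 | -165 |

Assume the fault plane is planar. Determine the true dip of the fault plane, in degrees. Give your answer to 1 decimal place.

18.4°

Two edge vectors: Pit 1→Pit 2 = (73, -288, 98), Pit 1→Pit 3 = (-547, 682, -278).
Normal n = (Pit 1→Pit 2) × (Pit 1→Pit 3) = (13228, -33312, -107750).
So ∂z/∂x = −n_x/n_z = 0.12277 and ∂z/∂y = −n_y/n_z = −0.30916.
Gradient magnitude |∇z| = √(a² + b²) = √(0.01507 + 0.09558) = 0.33264.
True dip = arctan(0.33264) = 18.4°, dipping toward NNW (azimuth ≈ 338°).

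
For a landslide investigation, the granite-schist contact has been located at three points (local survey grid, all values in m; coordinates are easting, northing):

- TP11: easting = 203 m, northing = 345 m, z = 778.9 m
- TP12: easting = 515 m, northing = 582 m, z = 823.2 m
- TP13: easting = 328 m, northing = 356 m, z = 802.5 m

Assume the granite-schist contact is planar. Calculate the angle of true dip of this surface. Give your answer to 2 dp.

Let the plane be z = a·easting + b·northing + c.
TP12−TP11: 312a + 237b = 44.3;  TP13−TP11: 125a + 11b = 23.6.
Solving gives a = 0.19493, b = −0.06970.
Gradient magnitude |∇z| = √(a² + b²) = √(0.03800 + 0.00486) = 0.20702.
True dip = arctan(0.20702) = 11.70°, dipping toward WNW (azimuth ≈ 290°).

11.70°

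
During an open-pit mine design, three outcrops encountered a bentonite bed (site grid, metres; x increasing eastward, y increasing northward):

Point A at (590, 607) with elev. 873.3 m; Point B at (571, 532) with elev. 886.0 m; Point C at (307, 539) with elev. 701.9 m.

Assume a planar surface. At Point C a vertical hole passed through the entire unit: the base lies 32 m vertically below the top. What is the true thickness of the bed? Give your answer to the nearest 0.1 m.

Two edge vectors: Point A→Point B = (-19, -75, 12.7), Point A→Point C = (-283, -68, -171.4).
Normal n = (Point A→Point B) × (Point A→Point C) = (13718.6, -6850.7, -19933).
So ∂z/∂x = −n_x/n_z = 0.68824 and ∂z/∂y = −n_y/n_z = −0.34369.
|∇z| = √(a²+b²) = 0.76928, so dip δ = arctan(0.76928) = 37.57°.
True thickness = vertical thickness × cos δ = 32 × cos 37.57° = 25.4 m.

25.4 m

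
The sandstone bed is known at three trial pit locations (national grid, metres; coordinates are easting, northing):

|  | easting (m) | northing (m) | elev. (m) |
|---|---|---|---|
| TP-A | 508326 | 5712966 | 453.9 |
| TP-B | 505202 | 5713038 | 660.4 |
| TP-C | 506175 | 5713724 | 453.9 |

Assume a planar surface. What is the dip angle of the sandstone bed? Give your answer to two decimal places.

Two edge vectors: TP-A→TP-B = (-3124, 72, 206.5), TP-A→TP-C = (-2151, 758, 0).
Normal n = (TP-A→TP-B) × (TP-A→TP-C) = (-156527, -444181.5, -2213120).
So ∂z/∂easting = −n_x/n_z = −0.07073 and ∂z/∂northing = −n_y/n_z = −0.20070.
Gradient magnitude |∇z| = √(a² + b²) = √(0.00500 + 0.04028) = 0.21280.
True dip = arctan(0.21280) = 12.01°, dipping toward NNE (azimuth ≈ 019°).

12.01°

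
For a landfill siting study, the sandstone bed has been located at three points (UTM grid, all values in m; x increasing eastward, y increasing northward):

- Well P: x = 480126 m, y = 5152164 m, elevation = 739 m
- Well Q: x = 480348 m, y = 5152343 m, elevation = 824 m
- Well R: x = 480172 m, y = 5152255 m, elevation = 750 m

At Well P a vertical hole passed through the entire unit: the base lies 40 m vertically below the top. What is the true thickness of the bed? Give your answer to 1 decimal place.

Two edge vectors: Well P→Well Q = (222, 179, 85), Well P→Well R = (46, 91, 11).
Normal n = (Well P→Well Q) × (Well P→Well R) = (-5766, 1468, 11968).
So ∂z/∂x = −n_x/n_z = 0.48178 and ∂z/∂y = −n_y/n_z = −0.12266.
|∇z| = √(a²+b²) = 0.49715, so dip δ = arctan(0.49715) = 26.43°.
True thickness = vertical thickness × cos δ = 40 × cos 26.43° = 35.8 m.

35.8 m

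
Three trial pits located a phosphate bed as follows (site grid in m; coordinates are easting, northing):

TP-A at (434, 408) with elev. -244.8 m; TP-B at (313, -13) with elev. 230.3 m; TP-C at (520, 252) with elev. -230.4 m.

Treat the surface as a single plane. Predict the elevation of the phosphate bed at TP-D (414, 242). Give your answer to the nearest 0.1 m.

Two edge vectors: TP-A→TP-B = (-121, -421, 475.1), TP-A→TP-C = (86, -156, 14.4).
Normal n = (TP-A→TP-B) × (TP-A→TP-C) = (68053.2, 42601, 55082).
So ∂z/∂easting = −n_x/n_z = −1.23549 and ∂z/∂northing = −n_y/n_z = −0.77341.
Intercept c from TP-A: -244.8 + 536.20 + 315.55 = 606.95.
At (414, 242): z = −511.5 − 187.2 + 606.95 = -91.7 m.

-91.7 m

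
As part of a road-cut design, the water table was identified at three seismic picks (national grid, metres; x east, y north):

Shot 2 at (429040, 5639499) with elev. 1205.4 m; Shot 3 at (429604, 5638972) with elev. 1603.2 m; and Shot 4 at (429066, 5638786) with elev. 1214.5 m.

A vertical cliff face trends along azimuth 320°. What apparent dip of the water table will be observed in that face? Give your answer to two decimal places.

24.28°

Two edge vectors: Shot 2→Shot 3 = (564, -527, 397.8), Shot 2→Shot 4 = (26, -713, 9.1).
Normal n = (Shot 2→Shot 3) × (Shot 2→Shot 4) = (278835.7, 5210.4, -388430).
So ∂z/∂x = −n_x/n_z = 0.71785 and ∂z/∂y = −n_y/n_z = 0.01341.
Unit vector along 320° is (sin 320°, cos 320°) = (-0.6428, 0.7660).
Slope in that direction = a·(-0.6428) + b·(0.7660) = −0.45115.
Apparent dip = arctan|0.45115| = 24.28° (true dip is 35.7°, so apparent ≤ true as expected).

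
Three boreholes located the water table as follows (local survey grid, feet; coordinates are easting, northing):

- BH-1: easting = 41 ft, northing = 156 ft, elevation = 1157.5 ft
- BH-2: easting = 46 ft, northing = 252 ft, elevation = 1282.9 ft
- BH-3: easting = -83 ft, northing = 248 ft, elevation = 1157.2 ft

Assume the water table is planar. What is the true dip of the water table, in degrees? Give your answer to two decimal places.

Let the plane be z = a·easting + b·northing + c.
BH-2−BH-1: 5a + 96b = 125.4;  BH-3−BH-1: −124a + 92b = −0.3.
Solving gives a = 0.93543, b = 1.25753.
Gradient magnitude |∇z| = √(a² + b²) = √(0.87502 + 1.58138) = 1.56729.
True dip = arctan(1.56729) = 57.46°, dipping toward SW (azimuth ≈ 217°).

57.46°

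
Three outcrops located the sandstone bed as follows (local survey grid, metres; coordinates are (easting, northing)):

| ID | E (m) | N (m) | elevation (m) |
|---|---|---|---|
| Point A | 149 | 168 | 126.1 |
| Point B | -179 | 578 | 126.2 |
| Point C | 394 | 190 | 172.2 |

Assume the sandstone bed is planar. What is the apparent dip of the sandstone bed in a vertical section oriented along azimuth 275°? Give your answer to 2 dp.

9.24°

Let the plane be z = a·E + b·N + c.
Point B−Point A: −328a + 410b = 0.1;  Point C−Point A: 245a + 22b = 46.1.
Solving gives a = 0.17553, b = 0.14067.
Unit vector along 275° is (sin 275°, cos 275°) = (-0.9962, 0.0872).
Slope in that direction = a·(-0.9962) + b·(0.0872) = −0.16260.
Apparent dip = arctan|0.16260| = 9.24° (true dip is 12.7°, so apparent ≤ true as expected).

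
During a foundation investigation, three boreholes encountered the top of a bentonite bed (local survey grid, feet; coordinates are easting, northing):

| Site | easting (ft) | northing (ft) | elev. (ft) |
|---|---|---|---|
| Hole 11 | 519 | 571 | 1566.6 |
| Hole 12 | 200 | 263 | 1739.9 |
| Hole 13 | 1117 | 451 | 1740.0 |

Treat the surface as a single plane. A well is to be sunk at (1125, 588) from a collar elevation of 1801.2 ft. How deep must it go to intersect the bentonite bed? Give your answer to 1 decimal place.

157.9 ft

Two edge vectors: Hole 11→Hole 12 = (-319, -308, 173.3), Hole 11→Hole 13 = (598, -120, 173.4).
Normal n = (Hole 11→Hole 12) × (Hole 11→Hole 13) = (-32611.2, 158948, 222464).
So ∂z/∂easting = −n_x/n_z = 0.146591 and ∂z/∂northing = −n_y/n_z = −0.714489.
Intercept c from Hole 11: 1566.6 − 76.08 + 407.97 = 1898.49.
At (1125, 588): z_contact = 164.91 − 420.12 + 1898.49 = 1643.29 ft.
Depth below ground = 1801.2 − 1643.29 = 157.9 ft.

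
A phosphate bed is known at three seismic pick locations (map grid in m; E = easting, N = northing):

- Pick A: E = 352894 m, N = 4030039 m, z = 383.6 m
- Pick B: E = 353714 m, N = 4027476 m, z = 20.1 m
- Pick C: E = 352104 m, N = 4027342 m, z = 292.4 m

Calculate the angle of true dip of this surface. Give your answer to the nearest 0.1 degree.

Let the plane be z = a·E + b·N + c.
Pick B−Pick A: 820a − 2563b = −363.5;  Pick C−Pick A: −790a − 2697b = −91.2.
Solving gives a = −0.17624, b = 0.08544.
Gradient magnitude |∇z| = √(a² + b²) = √(0.03106 + 0.00730) = 0.19586.
True dip = arctan(0.19586) = 11.1°, dipping toward ESE (azimuth ≈ 116°).

11.1°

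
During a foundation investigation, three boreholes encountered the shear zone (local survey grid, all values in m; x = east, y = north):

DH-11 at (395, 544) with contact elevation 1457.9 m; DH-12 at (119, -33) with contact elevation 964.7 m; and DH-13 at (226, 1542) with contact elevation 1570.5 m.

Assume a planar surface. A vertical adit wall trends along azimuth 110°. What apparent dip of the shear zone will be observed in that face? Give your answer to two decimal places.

Let the plane be z = a·x + b·y + c.
DH-12−DH-11: −276a − 577b = −493.2;  DH-13−DH-11: −169a + 998b = 112.6.
Solving gives a = 1.14554, b = 0.30681.
Unit vector along 110° is (sin 110°, cos 110°) = (0.9397, -0.3420).
Slope in that direction = a·(0.9397) + b·(-0.3420) = 0.97152.
Apparent dip = arctan|0.97152| = 44.17° (true dip is 49.9°, so apparent ≤ true as expected).

44.17°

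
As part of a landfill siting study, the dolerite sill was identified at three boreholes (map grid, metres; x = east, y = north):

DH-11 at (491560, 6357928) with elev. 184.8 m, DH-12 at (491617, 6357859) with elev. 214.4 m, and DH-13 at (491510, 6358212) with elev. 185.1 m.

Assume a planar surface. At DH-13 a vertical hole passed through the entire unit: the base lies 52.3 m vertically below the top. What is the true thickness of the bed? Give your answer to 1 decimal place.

Let the plane be z = a·x + b·y + c.
DH-12−DH-11: 57a − 69b = 29.6;  DH-13−DH-11: −50a + 284b = 0.3.
Solving gives a = 0.66157, b = 0.11753.
|∇z| = √(a²+b²) = 0.67193, so dip δ = arctan(0.67193) = 33.90°.
True thickness = vertical thickness × cos δ = 52.3 × cos 33.90° = 43.4 m.

43.4 m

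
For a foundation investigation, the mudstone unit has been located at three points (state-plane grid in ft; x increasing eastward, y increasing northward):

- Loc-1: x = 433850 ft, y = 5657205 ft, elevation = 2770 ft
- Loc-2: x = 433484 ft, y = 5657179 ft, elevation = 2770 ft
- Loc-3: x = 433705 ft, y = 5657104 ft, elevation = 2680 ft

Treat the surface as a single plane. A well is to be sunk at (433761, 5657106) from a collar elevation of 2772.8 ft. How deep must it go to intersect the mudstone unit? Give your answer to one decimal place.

Let the plane be z = a·x + b·y + c.
Loc-2−Loc-1: −366a − 26b = 0;  Loc-3−Loc-1: −145a − 101b = −90.
Solving gives a = −0.070490421, b = 0.992288227.
Then c = 2770 − a·433850 − b·5657205 = −5580225.65.
At (433761, 5657106): z_contact = −30576.00 + 5613479.69 − 5580225.65 = 2678.04 ft.
Depth below ground = 2772.8 − 2678.04 = 94.8 ft.

94.8 ft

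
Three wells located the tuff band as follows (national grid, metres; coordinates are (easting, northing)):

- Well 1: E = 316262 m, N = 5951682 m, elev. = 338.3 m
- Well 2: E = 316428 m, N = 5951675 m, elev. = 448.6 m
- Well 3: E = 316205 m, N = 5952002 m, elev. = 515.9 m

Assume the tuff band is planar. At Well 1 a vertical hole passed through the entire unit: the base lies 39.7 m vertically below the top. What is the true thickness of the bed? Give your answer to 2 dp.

28.50 m

Two edge vectors: Well 1→Well 2 = (166, -7, 110.3), Well 1→Well 3 = (-57, 320, 177.6).
Normal n = (Well 1→Well 2) × (Well 1→Well 3) = (-36539.2, -35768.7, 52721).
So ∂z/∂E = −n_x/n_z = 0.69307 and ∂z/∂N = −n_y/n_z = 0.67845.
|∇z| = √(a²+b²) = 0.96987, so dip δ = arctan(0.96987) = 44.12°.
True thickness = vertical thickness × cos δ = 39.7 × cos 44.12° = 28.50 m.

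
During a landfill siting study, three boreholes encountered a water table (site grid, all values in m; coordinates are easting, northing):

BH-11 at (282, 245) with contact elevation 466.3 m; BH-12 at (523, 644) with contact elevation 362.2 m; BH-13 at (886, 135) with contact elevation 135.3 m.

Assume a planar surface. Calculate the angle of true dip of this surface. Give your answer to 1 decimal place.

28.4°

Let the plane be z = a·easting + b·northing + c.
BH-12−BH-11: 241a + 399b = −104.1;  BH-13−BH-11: 604a − 110b = −331.
Solving gives a = −0.53651, b = 0.06316.
Gradient magnitude |∇z| = √(a² + b²) = √(0.28784 + 0.00399) = 0.54022.
True dip = arctan(0.54022) = 28.4°, dipping toward E (azimuth ≈ 097°).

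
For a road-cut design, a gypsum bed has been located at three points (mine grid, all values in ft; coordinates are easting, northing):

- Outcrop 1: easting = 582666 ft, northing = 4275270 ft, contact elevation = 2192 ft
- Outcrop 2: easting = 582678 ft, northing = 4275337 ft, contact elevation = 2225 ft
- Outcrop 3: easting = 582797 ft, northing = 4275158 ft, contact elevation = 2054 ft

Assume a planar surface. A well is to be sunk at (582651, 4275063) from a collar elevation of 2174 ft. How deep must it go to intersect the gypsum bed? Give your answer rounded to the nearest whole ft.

96 ft

Two edge vectors: Outcrop 1→Outcrop 2 = (12, 67, 33), Outcrop 1→Outcrop 3 = (131, -112, -138).
Normal n = (Outcrop 1→Outcrop 2) × (Outcrop 1→Outcrop 3) = (-5550, 5979, -10121).
So ∂z/∂easting = −n_x/n_z = −0.54836479 and ∂z/∂northing = −n_y/n_z = 0.59075190.
Intercept c from Outcrop 1: 2192 + 319513.52 − 2525623.88 = −2203918.37.
At (582651, 4275063): z_contact = −319505.3 + 2525501.6 − 2203918.37 = 2077.9 ft.
Depth below ground = 2174 − 2077.9 = 96 ft.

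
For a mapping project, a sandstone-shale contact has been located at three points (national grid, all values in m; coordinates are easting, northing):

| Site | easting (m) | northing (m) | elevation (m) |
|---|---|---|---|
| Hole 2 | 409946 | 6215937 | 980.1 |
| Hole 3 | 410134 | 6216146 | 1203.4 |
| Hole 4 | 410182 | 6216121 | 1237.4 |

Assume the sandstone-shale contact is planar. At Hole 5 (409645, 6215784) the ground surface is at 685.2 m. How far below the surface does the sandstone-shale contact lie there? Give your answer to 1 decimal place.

9.3 m

Let the plane be z = a·easting + b·northing + c.
Hole 3−Hole 2: 188a + 209b = 223.3;  Hole 4−Hole 2: 236a + 184b = 257.3.
Solving gives a = 0.861288352, b = 0.293673636.
Then c = 980.1 − a·409946 − b·6215937 = −2177558.43.
At (409645, 6215784): z_contact = 352822.47 + 1825411.89 − 2177558.43 = 675.92 m.
Depth below ground = 685.2 − 675.92 = 9.3 m.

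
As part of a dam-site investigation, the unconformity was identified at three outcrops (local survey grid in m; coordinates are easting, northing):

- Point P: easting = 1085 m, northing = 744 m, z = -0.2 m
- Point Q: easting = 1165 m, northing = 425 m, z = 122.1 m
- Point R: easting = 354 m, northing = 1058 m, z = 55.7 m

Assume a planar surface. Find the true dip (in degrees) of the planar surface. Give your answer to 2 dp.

Let the plane be z = a·easting + b·northing + c.
Point Q−Point P: 80a − 319b = 122.3;  Point R−Point P: −731a + 314b = 55.9.
Solving gives a = −0.27027, b = −0.45116.
Gradient magnitude |∇z| = √(a² + b²) = √(0.07304 + 0.20355) = 0.52592.
True dip = arctan(0.52592) = 27.74°, dipping toward NNE (azimuth ≈ 031°).

27.74°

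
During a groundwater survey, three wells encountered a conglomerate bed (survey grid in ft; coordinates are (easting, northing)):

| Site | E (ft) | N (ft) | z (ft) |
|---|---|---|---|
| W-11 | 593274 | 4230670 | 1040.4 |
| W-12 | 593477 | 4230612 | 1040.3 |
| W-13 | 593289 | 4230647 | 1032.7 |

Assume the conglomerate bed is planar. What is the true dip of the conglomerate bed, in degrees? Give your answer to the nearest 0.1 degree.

23.1°

Two edge vectors: W-11→W-12 = (203, -58, -0.1), W-11→W-13 = (15, -23, -7.7).
Normal n = (W-11→W-12) × (W-11→W-13) = (444.3, 1561.6, -3799).
So ∂z/∂E = −n_x/n_z = 0.11695 and ∂z/∂N = −n_y/n_z = 0.41106.
Gradient magnitude |∇z| = √(a² + b²) = √(0.01368 + 0.16897) = 0.42737.
True dip = arctan(0.42737) = 23.1°, dipping toward SSW (azimuth ≈ 196°).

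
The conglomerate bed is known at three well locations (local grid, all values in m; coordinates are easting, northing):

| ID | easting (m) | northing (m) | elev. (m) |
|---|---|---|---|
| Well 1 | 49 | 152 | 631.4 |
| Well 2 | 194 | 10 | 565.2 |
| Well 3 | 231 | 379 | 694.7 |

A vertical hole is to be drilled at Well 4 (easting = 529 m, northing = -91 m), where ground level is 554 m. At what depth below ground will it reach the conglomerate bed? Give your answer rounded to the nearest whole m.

60 m

Let the plane be z = a·easting + b·northing + c.
Well 2−Well 1: 145a − 142b = −66.2;  Well 3−Well 1: 182a + 227b = 63.3.
Solving gives a = −0.10277, b = 0.36125.
Then c = 631.4 − a·49 − b·152 = 581.53.
At (529, -91): z_contact = −54.4 − 32.9 + 581.53 = 494.3 m.
Depth below ground = 554 − 494.3 = 60 m.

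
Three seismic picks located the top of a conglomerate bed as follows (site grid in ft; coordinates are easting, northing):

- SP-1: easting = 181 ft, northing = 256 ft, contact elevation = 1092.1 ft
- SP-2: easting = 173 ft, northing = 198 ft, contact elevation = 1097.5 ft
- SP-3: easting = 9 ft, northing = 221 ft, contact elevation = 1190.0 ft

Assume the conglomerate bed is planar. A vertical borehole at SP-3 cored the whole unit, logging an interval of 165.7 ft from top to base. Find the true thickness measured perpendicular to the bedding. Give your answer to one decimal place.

144.2 ft

Let the plane be z = a·easting + b·northing + c.
SP-2−SP-1: −8a − 58b = 5.4;  SP-3−SP-1: −172a − 35b = 97.9.
Solving gives a = −0.56613, b = −0.01502.
|∇z| = √(a²+b²) = 0.56633, so dip δ = arctan(0.56633) = 29.52°.
True thickness = vertical thickness × cos δ = 165.7 × cos 29.52° = 144.2 ft.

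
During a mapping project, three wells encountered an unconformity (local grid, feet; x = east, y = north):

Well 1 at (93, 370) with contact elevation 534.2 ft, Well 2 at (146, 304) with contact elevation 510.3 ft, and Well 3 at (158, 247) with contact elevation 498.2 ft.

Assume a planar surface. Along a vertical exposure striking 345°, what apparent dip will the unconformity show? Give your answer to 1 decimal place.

Let the plane be z = a·x + b·y + c.
Well 2−Well 1: 53a − 66b = −23.9;  Well 3−Well 1: 65a − 123b = −36.
Solving gives a = −0.25289, b = 0.15904.
Unit vector along 345° is (sin 345°, cos 345°) = (-0.2588, 0.9659).
Slope in that direction = a·(-0.2588) + b·(0.9659) = 0.21907.
Apparent dip = arctan|0.21907| = 12.4° (true dip is 16.6°, so apparent ≤ true as expected).

12.4°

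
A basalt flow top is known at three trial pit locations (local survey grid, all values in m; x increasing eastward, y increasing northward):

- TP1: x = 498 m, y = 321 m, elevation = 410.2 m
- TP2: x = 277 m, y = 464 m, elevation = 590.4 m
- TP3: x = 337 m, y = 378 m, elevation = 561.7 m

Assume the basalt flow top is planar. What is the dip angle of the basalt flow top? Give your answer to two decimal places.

49.57°

Let the plane be z = a·x + b·y + c.
TP2−TP1: −221a + 143b = 180.2;  TP3−TP1: −161a + 57b = 151.5.
Solving gives a = −1.09276, b = −0.42867.
Gradient magnitude |∇z| = √(a² + b²) = √(1.19412 + 0.18376) = 1.17383.
True dip = arctan(1.17383) = 49.57°, dipping toward ENE (azimuth ≈ 069°).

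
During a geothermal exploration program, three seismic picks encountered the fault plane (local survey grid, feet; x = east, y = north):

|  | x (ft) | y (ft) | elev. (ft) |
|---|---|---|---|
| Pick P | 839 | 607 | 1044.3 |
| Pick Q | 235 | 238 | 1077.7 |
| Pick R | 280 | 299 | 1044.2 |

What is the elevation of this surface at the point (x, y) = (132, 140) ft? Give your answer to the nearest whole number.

1116 ft

Let the plane be z = a·x + b·y + c.
Pick Q−Pick P: −604a − 369b = 33.4;  Pick R−Pick P: −559a − 308b = −0.1.
Solving gives a = 0.51011, b = −0.92549.
Then c = 1044.3 − a·839 − b·607 = 1178.09.
At (132, 140): z = 67.3 − 129.6 + 1178.09 = 1115.9 ft.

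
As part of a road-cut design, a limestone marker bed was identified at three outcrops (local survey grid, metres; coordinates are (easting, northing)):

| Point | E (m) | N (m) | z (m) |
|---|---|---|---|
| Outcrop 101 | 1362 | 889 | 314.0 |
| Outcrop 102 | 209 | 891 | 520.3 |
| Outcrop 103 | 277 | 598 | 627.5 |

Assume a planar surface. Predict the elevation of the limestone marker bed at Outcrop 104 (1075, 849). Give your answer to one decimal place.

381.9 m

Let the plane be z = a·E + b·N + c.
Outcrop 102−Outcrop 101: −1153a + 2b = 206.3;  Outcrop 103−Outcrop 101: −1085a − 291b = 313.5.
Solving gives a = −0.179631, b = −0.407560.
Then c = 314 − a·1362 − b·889 = 920.98.
At (1075, 849): z = −193.1 − 346.0 + 920.98 = 381.9 m.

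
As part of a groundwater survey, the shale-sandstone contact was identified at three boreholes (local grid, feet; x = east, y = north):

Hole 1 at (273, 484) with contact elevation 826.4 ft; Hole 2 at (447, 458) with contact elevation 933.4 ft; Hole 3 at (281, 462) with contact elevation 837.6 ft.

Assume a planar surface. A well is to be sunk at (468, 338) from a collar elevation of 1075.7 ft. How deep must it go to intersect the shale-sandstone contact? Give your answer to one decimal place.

94.1 ft

Two edge vectors: Hole 1→Hole 2 = (174, -26, 107), Hole 1→Hole 3 = (8, -22, 11.2).
Normal n = (Hole 1→Hole 2) × (Hole 1→Hole 3) = (2062.8, -1092.8, -3620).
So ∂z/∂x = −n_x/n_z = 0.56983 and ∂z/∂y = −n_y/n_z = −0.30188.
Intercept c from Hole 1: 826.4 − 155.56 + 146.11 = 816.94.
At (468, 338): z_contact = 266.68 − 102.03 + 816.94 = 981.59 ft.
Depth below ground = 1075.7 − 981.59 = 94.1 ft.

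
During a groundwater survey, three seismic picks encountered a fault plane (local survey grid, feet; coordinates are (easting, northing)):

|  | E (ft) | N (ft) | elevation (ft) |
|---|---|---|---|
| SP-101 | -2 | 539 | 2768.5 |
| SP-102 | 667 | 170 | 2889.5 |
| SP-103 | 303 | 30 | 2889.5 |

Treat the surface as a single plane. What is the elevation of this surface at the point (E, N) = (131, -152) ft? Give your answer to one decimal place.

Two edge vectors: SP-101→SP-102 = (669, -369, 121), SP-101→SP-103 = (305, -509, 121).
Normal n = (SP-101→SP-102) × (SP-101→SP-103) = (16940, -44044, -227976).
So ∂z/∂E = −n_x/n_z = 0.07431 and ∂z/∂N = −n_y/n_z = −0.19320.
Intercept c from SP-101: 2768.5 + 0.15 + 104.13 = 2872.78.
At (131, -152): z = 9.7 + 29.4 + 2872.78 = 2911.9 ft.

2911.9 ft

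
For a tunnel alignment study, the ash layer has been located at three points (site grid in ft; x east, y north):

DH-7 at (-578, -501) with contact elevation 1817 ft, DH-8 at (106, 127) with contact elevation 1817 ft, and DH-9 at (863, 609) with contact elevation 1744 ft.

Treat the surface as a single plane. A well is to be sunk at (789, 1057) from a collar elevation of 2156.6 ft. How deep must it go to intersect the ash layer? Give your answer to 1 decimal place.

Let the plane be z = a·x + b·y + c.
DH-8−DH-7: 684a + 628b = 0;  DH-9−DH-7: 1441a + 1110b = −73.
Solving gives a = −0.314629, b = 0.342685.
Then c = 1817 − a·-578 − b·-501 = 1806.83.
At (789, 1057): z_contact = −248.24 + 362.22 + 1806.83 = 1920.81 ft.
Depth below ground = 2156.6 − 1920.81 = 235.8 ft.

235.8 ft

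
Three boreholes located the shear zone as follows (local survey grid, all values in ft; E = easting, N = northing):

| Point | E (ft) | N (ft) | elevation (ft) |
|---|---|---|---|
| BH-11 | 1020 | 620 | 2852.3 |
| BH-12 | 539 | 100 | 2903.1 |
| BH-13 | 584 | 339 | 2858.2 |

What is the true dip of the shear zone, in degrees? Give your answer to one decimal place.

13.7°

Two edge vectors: BH-11→BH-12 = (-481, -520, 50.8), BH-11→BH-13 = (-436, -281, 5.9).
Normal n = (BH-11→BH-12) × (BH-11→BH-13) = (11206.8, -19310.9, -91559).
So ∂z/∂E = −n_x/n_z = 0.12240 and ∂z/∂N = −n_y/n_z = −0.21091.
Gradient magnitude |∇z| = √(a² + b²) = √(0.01498 + 0.04448) = 0.24386.
True dip = arctan(0.24386) = 13.7°, dipping toward NNW (azimuth ≈ 330°).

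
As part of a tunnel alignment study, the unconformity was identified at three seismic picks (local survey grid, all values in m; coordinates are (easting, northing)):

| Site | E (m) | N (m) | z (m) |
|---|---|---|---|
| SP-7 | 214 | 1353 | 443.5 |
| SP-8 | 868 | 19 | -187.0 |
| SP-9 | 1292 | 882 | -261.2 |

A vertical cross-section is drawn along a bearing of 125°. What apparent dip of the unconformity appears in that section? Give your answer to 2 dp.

30.00°

Two edge vectors: SP-7→SP-8 = (654, -1334, -630.5), SP-7→SP-9 = (1078, -471, -704.7).
Normal n = (SP-7→SP-8) × (SP-7→SP-9) = (643104.3, -218805.2, 1130018).
So ∂z/∂E = −n_x/n_z = −0.56911 and ∂z/∂N = −n_y/n_z = 0.19363.
Unit vector along 125° is (sin 125°, cos 125°) = (0.8192, -0.5736).
Slope in that direction = a·(0.8192) + b·(-0.5736) = −0.57725.
Apparent dip = arctan|0.57725| = 30.00° (true dip is 31.0°, so apparent ≤ true as expected).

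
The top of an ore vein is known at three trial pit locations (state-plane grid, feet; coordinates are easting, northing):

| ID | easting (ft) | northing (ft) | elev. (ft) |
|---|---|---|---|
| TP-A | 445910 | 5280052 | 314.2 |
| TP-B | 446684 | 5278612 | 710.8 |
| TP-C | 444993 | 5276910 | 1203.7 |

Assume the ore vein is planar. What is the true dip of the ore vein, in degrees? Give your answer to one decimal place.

Let the plane be z = a·easting + b·northing + c.
TP-B−TP-A: 774a − 1440b = 396.6;  TP-C−TP-A: −917a − 3142b = 889.5.
Solving gives a = −0.00926, b = −0.28040.
Gradient magnitude |∇z| = √(a² + b²) = √(0.00009 + 0.07862) = 0.28055.
True dip = arctan(0.28055) = 15.7°, dipping toward N (azimuth ≈ 002°).

15.7°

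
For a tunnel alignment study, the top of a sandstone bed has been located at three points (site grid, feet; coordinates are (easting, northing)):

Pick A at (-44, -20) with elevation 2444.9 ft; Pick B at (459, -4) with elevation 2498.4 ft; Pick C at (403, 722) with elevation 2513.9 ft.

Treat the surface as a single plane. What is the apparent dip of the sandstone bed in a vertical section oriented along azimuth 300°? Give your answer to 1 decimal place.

Let the plane be z = a·E + b·N + c.
Pick B−Pick A: 503a + 16b = 53.5;  Pick C−Pick A: 447a + 742b = 69.
Solving gives a = 0.10542, b = 0.02948.
Unit vector along 300° is (sin 300°, cos 300°) = (-0.8660, 0.5000).
Slope in that direction = a·(-0.8660) + b·(0.5000) = −0.07656.
Apparent dip = arctan|0.07656| = 4.4° (true dip is 6.2°, so apparent ≤ true as expected).

4.4°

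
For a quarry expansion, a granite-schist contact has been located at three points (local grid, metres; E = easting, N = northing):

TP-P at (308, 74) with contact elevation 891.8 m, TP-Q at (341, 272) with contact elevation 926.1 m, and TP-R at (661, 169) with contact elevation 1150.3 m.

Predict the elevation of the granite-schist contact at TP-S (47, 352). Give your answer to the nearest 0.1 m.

Let the plane be z = a·E + b·N + c.
TP-Q−TP-P: 33a + 198b = 34.3;  TP-R−TP-P: 353a + 95b = 258.5.
Solving gives a = 0.71787, b = 0.05359.
Then c = 891.8 − a·308 − b·74 = 666.73.
At (47, 352): z = 33.7 + 18.9 + 666.73 = 719.3 m.

719.3 m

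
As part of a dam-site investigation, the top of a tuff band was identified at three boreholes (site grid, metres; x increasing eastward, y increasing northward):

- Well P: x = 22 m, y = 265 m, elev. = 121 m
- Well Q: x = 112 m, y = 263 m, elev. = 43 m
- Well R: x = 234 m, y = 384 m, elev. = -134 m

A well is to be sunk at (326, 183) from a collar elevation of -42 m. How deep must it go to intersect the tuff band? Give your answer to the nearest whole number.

57 m

Two edge vectors: Well P→Well Q = (90, -2, -78), Well P→Well R = (212, 119, -255).
Normal n = (Well P→Well Q) × (Well P→Well R) = (9792, 6414, 11134).
So ∂z/∂x = −n_x/n_z = −0.87947 and ∂z/∂y = −n_y/n_z = −0.57607.
Intercept c from Well P: 121 + 19.35 + 152.66 = 293.01.
At (326, 183): z_contact = −286.7 − 105.4 + 293.01 = -99.1 m.
Depth below ground = -42 − (-99.1) = 57 m.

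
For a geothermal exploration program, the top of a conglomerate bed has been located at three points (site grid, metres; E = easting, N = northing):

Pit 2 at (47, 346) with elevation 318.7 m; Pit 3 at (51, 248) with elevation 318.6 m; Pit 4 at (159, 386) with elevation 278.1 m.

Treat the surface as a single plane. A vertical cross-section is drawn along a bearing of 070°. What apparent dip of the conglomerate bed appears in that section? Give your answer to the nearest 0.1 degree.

18.8°

Let the plane be z = a·E + b·N + c.
Pit 3−Pit 2: 4a − 98b = −0.1;  Pit 4−Pit 2: 112a + 40b = −40.6.
Solving gives a = −0.35765, b = −0.01358.
Unit vector along 070° is (sin 70°, cos 70°) = (0.9397, 0.3420).
Slope in that direction = a·(0.9397) + b·(0.3420) = −0.34073.
Apparent dip = arctan|0.34073| = 18.8° (true dip is 19.7°, so apparent ≤ true as expected).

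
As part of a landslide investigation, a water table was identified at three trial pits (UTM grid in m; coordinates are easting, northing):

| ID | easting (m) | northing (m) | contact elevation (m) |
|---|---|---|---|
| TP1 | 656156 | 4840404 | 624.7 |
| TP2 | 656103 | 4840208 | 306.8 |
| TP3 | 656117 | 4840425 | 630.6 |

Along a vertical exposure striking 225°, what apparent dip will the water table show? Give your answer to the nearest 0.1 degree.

55.8°

Two edge vectors: TP1→TP2 = (-53, -196, -317.9), TP1→TP3 = (-39, 21, 5.9).
Normal n = (TP1→TP2) × (TP1→TP3) = (5519.5, 12710.8, -8757).
So ∂z/∂easting = −n_x/n_z = 0.63030 and ∂z/∂northing = −n_y/n_z = 1.45150.
Unit vector along 225° is (sin 225°, cos 225°) = (-0.7071, -0.7071).
Slope in that direction = a·(-0.7071) + b·(-0.7071) = −1.47205.
Apparent dip = arctan|1.47205| = 55.8° (true dip is 57.7°, so apparent ≤ true as expected).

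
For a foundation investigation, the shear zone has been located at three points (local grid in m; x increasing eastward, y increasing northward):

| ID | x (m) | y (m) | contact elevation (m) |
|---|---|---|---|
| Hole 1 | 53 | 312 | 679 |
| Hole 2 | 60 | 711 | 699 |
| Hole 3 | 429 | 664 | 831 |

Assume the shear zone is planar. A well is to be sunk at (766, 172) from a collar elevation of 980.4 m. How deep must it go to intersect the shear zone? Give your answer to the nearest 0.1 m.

Let the plane be z = a·x + b·y + c.
Hole 2−Hole 1: 7a + 399b = 20;  Hole 3−Hole 1: 376a + 352b = 152.
Solving gives a = 0.36330, b = 0.04375.
Then c = 679 − a·53 − b·312 = 646.09.
At (766, 172): z_contact = 278.28 + 7.53 + 646.09 = 931.91 m.
Depth below ground = 980.4 − 931.91 = 48.5 m.

48.5 m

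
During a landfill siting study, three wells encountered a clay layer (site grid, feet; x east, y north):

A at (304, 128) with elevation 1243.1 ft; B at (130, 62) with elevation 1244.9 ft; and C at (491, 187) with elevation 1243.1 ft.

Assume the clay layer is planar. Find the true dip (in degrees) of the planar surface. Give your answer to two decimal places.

9.65°

Let the plane be z = a·x + b·y + c.
B−A: −174a − 66b = 1.8;  C−A: 187a + 59b = 0.
Solving gives a = 0.05116, b = −0.16214.
Gradient magnitude |∇z| = √(a² + b²) = √(0.00262 + 0.02629) = 0.17002.
True dip = arctan(0.17002) = 9.65°, dipping toward NNW (azimuth ≈ 342°).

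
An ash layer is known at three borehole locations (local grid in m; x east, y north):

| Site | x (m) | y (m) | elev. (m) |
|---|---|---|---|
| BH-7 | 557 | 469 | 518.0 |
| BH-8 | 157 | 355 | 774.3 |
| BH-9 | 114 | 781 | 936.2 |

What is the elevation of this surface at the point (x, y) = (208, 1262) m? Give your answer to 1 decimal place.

Let the plane be z = a·x + b·y + c.
BH-8−BH-7: −400a − 114b = 256.3;  BH-9−BH-7: −443a + 312b = 418.2.
Solving gives a = −0.728117, b = 0.306552.
Then c = 518 − a·557 − b·469 = 779.79.
At (208, 1262): z = −151.4 + 386.9 + 779.79 = 1015.2 m.

1015.2 m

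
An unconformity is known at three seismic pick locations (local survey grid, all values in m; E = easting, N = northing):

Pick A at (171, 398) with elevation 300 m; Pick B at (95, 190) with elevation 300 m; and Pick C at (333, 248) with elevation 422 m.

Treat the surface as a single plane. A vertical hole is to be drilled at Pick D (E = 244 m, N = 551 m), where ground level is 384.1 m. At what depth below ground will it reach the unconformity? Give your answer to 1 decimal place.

74.5 m

Let the plane be z = a·E + b·N + c.
Pick B−Pick A: −76a − 208b = 0;  Pick C−Pick A: 162a − 150b = 122.
Solving gives a = 0.56271, b = −0.20561.
Then c = 300 − a·171 − b·398 = 285.61.
At (244, 551): z_contact = 137.30 − 113.29 + 285.61 = 309.62 m.
Depth below ground = 384.1 − 309.62 = 74.5 m.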